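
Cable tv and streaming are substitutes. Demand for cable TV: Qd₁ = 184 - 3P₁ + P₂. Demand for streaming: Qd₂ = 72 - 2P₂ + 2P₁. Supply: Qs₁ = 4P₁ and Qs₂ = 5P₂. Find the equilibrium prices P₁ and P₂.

P₁ = 1360/47, P₂ = 872/47

Market 1: 184 - 3P₁ + P₂ = 4P₁ → 7P₁ - P₂ = 184.
Market 2: 7P₂ - 2P₁ = 72.
Eliminating P₂: 7×(1) + 1×(2) gives 47P₁ = 1360, so P₁ = 1360/47.
Back-substitute into (2): P₂ = (72 + 2×1360/47) / 7 = 872/47.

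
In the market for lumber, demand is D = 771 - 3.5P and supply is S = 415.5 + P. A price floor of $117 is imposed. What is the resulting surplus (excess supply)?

Equilibrium price would be P* = 79, so the floor at 117 binds.
At P = 117: D = 361.5, S = 532.5.
Surplus = 532.5 − 361.5 = 171.

Surplus = 171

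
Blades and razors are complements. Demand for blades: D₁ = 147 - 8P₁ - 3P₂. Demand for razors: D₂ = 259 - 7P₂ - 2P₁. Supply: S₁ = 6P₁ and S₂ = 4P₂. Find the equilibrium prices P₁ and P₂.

Market 1: 147 - 8P₁ - 3P₂ = 6P₁ → 14P₁ + 3P₂ = 147.
Market 2: 11P₂ + 2P₁ = 259.
Eliminating P₂: 11×(1) − 3×(2) gives 148P₁ = 840, so P₁ = 210/37.
Back-substitute into (2): P₂ = (259 − 2×210/37) / 11 = 833/37.

P₁ = 210/37, P₂ = 833/37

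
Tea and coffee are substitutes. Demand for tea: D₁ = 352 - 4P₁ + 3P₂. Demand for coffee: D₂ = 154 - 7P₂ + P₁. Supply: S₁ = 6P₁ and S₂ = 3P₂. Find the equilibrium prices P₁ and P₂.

P₁ = 3982/97, P₂ = 1892/97

Market 1: 352 - 4P₁ + 3P₂ = 6P₁ → 10P₁ - 3P₂ = 352.
Market 2: 10P₂ - P₁ = 154.
Eliminating P₂: 10×(1) + 3×(2) gives 97P₁ = 3982, so P₁ = 3982/97.
Back-substitute into (2): P₂ = (154 + 1×3982/97) / 10 = 1892/97.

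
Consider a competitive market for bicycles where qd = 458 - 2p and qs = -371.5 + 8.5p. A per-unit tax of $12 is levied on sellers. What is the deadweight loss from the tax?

Deadweight loss = 816/7

Pre-tax equilibrium: p* = 79, q* = 300.
Tax on sellers shifts supply to qs = -371.5 + 8.5(p − 12) = -473.5 + 8.5p.
458 - 2p = -473.5 + 8.5p gives buyer price pb = 621/7; sellers receive ps = 621/7 − 12 = 537/7.
New quantity: q = 458 − 2(621/7) = 1964/7.
DWL = ½ × 12 × (300 − 1964/7) = 816/7.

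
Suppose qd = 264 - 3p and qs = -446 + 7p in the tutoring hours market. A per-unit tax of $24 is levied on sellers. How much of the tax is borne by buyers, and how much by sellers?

Pre-tax equilibrium: p* = 71, q* = 51.
Tax on sellers shifts supply to qs = -446 + 7(p − 24) = -614 + 7p.
264 - 3p = -614 + 7p gives buyer price pb = 87.8; sellers receive ps = 87.8 − 24 = 63.8.
New quantity: q = 264 − 3(87.8) = 0.6.
Buyer burden = 87.8 − 71 = 16.8; seller burden = 71 − 63.8 = 7.2.

Buyers bear $16.8, sellers bear $7.2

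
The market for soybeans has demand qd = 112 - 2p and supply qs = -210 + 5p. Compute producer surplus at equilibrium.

Producer surplus = 40

Equilibrium: 112 - 2p = -210 + 5p gives p* = 46, q* = 20.
Supply starts at p = 42 (where qs = 0).
PS = ½(46 − 42)(20) = 40.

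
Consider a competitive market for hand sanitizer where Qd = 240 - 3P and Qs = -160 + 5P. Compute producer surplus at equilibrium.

Equilibrium: 240 - 3P = -160 + 5P gives P* = 50, Q* = 90.
Supply starts at P = 32 (where Qs = 0).
PS = ½(50 − 32)(90) = 810.

Producer surplus = 810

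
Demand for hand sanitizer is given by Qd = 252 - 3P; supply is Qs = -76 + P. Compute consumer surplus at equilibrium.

Equilibrium: 252 - 3P = -76 + P gives P* = 82, Q* = 6.
Demand choke price (Qd = 0): P = 84.
CS = ½(84 − 82)(6) = 6.

Consumer surplus = 6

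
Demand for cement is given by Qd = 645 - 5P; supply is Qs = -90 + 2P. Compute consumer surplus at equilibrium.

Equilibrium: 645 - 5P = -90 + 2P gives P* = 105, Q* = 120.
Demand choke price (Qd = 0): P = 129.
CS = ½(129 − 105)(120) = 1440.

Consumer surplus = 1440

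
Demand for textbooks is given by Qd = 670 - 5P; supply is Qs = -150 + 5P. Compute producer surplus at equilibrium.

Equilibrium: 670 - 5P = -150 + 5P gives P* = 82, Q* = 260.
Supply starts at P = 30 (where Qs = 0).
PS = ½(82 − 30)(260) = 6760.

Producer surplus = 6760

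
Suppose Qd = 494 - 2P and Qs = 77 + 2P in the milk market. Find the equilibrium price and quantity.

P* = 104.25, Q* = 285.5

Set Qd = Qs: 494 - 2P = 77 + 2P.
417 = 4P, so P* = 104.25.
Q* = 494 − 2(104.25) = 285.5.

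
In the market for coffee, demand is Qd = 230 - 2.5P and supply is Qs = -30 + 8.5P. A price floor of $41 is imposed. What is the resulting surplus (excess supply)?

Surplus = 191

Equilibrium price would be P* = 260/11, so the floor at 41 binds.
At P = 41: Qd = 127.5, Qs = 318.5.
Surplus = 318.5 − 127.5 = 191.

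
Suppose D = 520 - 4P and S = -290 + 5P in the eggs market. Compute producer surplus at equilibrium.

Equilibrium: 520 - 4P = -290 + 5P gives P* = 90, Q* = 160.
Supply starts at P = 58 (where S = 0).
PS = ½(90 − 58)(160) = 2560.

Producer surplus = 2560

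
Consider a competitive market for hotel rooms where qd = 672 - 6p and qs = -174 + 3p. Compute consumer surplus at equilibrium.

Consumer surplus = 972

Equilibrium: 672 - 6p = -174 + 3p gives p* = 94, q* = 108.
Demand choke price (qd = 0): p = 112.
CS = ½(112 − 94)(108) = 972.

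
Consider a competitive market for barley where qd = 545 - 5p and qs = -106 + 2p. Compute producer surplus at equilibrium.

Producer surplus = 1600

Equilibrium: 545 - 5p = -106 + 2p gives p* = 93, q* = 80.
Supply starts at p = 53 (where qs = 0).
PS = ½(93 − 53)(80) = 1600.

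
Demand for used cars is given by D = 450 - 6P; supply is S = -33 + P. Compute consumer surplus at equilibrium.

Equilibrium: 450 - 6P = -33 + P gives P* = 69, Q* = 36.
Demand choke price (D = 0): P = 75.
CS = ½(75 − 69)(36) = 108.

Consumer surplus = 108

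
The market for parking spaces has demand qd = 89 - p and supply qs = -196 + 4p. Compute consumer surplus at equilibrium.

Equilibrium: 89 - p = -196 + 4p gives p* = 57, q* = 32.
Demand choke price (qd = 0): p = 89.
CS = ½(89 − 57)(32) = 512.

Consumer surplus = 512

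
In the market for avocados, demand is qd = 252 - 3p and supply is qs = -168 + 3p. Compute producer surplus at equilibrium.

Equilibrium: 252 - 3p = -168 + 3p gives p* = 70, q* = 42.
Supply starts at p = 56 (where qs = 0).
PS = ½(70 − 56)(42) = 294.

Producer surplus = 294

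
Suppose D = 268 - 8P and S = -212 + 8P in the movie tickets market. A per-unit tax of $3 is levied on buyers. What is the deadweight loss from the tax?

Deadweight loss = 18

Pre-tax equilibrium: P* = 30, Q* = 28.
Tax on buyers shifts demand to D = 268 − 8(P + 3) = 244 - 8P.
244 - 8P = -212 + 8P gives seller price Ps = 28.5; buyers pay Pb = 28.5 + 3 = 31.5.
New quantity: Q = 268 − 8(31.5) = 16.
DWL = ½ × 3 × (28 − 16) = 18.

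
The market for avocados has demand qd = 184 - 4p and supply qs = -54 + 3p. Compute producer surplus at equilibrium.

Equilibrium: 184 - 4p = -54 + 3p gives p* = 34, q* = 48.
Supply starts at p = 18 (where qs = 0).
PS = ½(34 − 18)(48) = 384.

Producer surplus = 384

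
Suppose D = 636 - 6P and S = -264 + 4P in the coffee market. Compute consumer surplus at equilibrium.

Consumer surplus = 768

Equilibrium: 636 - 6P = -264 + 4P gives P* = 90, Q* = 96.
Demand choke price (D = 0): P = 106.
CS = ½(106 − 90)(96) = 768.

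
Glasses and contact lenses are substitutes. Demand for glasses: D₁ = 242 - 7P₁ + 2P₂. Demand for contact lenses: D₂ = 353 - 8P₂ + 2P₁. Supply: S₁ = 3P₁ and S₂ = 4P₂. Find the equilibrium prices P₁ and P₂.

P₁ = 1805/58, P₂ = 2007/58

Market 1: 242 - 7P₁ + 2P₂ = 3P₁ → 10P₁ - 2P₂ = 242.
Market 2: 12P₂ - 2P₁ = 353.
Eliminating P₂: 12×(1) + 2×(2) gives 116P₁ = 3610, so P₁ = 1805/58.
Back-substitute into (2): P₂ = (353 + 2×1805/58) / 12 = 2007/58.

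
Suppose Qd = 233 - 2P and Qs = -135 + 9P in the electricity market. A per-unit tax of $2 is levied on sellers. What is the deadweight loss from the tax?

Pre-tax equilibrium: P* = 368/11, Q* = 1827/11.
Tax on sellers shifts supply to Qs = -135 + 9(P − 2) = -153 + 9P.
233 - 2P = -153 + 9P gives buyer price Pb = 386/11; sellers receive Ps = 386/11 − 2 = 364/11.
New quantity: Q = 233 − 2(386/11) = 1791/11.
DWL = ½ × 2 × (1827/11 − 1791/11) = 36/11.

Deadweight loss = 36/11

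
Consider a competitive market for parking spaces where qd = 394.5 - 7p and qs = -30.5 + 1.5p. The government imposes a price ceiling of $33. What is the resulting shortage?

Shortage = 144.5

Equilibrium price would be p* = 50, so the ceiling at 33 binds.
At p = 33: qd = 394.5 − 7(33) = 163.5, qs = -30.5 + 1.5(33) = 19.
Shortage = 163.5 − 19 = 144.5.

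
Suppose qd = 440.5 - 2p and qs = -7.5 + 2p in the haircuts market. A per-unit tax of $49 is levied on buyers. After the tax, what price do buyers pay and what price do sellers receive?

Buyers pay $136.5, sellers receive $87.5

Pre-tax equilibrium: p* = 112, q* = 216.5.
Tax on buyers shifts demand to qd = 440.5 − 2(p + 49) = 342.5 - 2p.
342.5 - 2p = -7.5 + 2p gives seller price ps = 87.5; buyers pay pb = 87.5 + 49 = 136.5.
New quantity: q = 440.5 − 2(136.5) = 167.5.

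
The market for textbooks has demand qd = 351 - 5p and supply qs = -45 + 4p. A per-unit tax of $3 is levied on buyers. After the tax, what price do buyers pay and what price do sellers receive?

Pre-tax equilibrium: p* = 44, q* = 131.
Tax on buyers shifts demand to qd = 351 − 5(p + 3) = 336 - 5p.
336 - 5p = -45 + 4p gives seller price ps = 127/3; buyers pay pb = 127/3 + 3 = 136/3.
New quantity: q = 351 − 5(136/3) = 373/3.

Buyers pay 136/3, sellers receive 127/3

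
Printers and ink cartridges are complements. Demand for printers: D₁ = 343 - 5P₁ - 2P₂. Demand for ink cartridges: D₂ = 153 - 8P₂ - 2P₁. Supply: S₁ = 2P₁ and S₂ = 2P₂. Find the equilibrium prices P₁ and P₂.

P₁ = 142/3, P₂ = 35/6

Market 1: 343 - 5P₁ - 2P₂ = 2P₁ → 7P₁ + 2P₂ = 343.
Market 2: 10P₂ + 2P₁ = 153.
Eliminating P₂: 10×(1) − 2×(2) gives 66P₁ = 3124, so P₁ = 142/3.
Back-substitute into (2): P₂ = (153 − 2×142/3) / 10 = 35/6.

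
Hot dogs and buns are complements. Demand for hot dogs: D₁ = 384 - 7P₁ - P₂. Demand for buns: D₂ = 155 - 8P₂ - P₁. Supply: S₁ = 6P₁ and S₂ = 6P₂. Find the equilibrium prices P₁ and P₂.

P₁ = 5221/181, P₂ = 1631/181

Market 1: 384 - 7P₁ - P₂ = 6P₁ → 13P₁ + P₂ = 384.
Market 2: 14P₂ + P₁ = 155.
Eliminating P₂: 14×(1) − 1×(2) gives 181P₁ = 5221, so P₁ = 5221/181.
Back-substitute into (2): P₂ = (155 − 1×5221/181) / 14 = 1631/181.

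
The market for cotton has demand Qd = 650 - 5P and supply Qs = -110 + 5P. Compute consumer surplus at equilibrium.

Consumer surplus = 7290

Equilibrium: 650 - 5P = -110 + 5P gives P* = 76, Q* = 270.
Demand choke price (Qd = 0): P = 130.
CS = ½(130 − 76)(270) = 7290.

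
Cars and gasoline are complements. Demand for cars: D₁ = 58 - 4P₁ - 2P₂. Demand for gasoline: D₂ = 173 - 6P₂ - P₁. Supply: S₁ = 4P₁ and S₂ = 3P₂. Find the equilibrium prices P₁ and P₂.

P₁ = 88/35, P₂ = 663/35

Market 1: 58 - 4P₁ - 2P₂ = 4P₁ → 8P₁ + 2P₂ = 58.
Market 2: 9P₂ + P₁ = 173.
Eliminating P₂: 9×(1) − 2×(2) gives 70P₁ = 176, so P₁ = 88/35.
Back-substitute into (2): P₂ = (173 − 1×88/35) / 9 = 663/35.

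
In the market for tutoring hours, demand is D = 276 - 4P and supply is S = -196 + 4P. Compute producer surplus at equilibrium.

Equilibrium: 276 - 4P = -196 + 4P gives P* = 59, Q* = 40.
Supply starts at P = 49 (where S = 0).
PS = ½(59 − 49)(40) = 200.

Producer surplus = 200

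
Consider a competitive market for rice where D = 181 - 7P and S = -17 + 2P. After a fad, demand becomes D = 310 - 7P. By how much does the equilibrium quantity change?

Original equilibrium: P* = 22, Q* = 27.
New equilibrium: 310 - 7P = -17 + 2P, so 327 = 9P and P' = 109/3; Q' = 310 − 7(109/3) = 167/3.
Change in quantity: 167/3 − 27 = 86/3.

ΔQ = 86/3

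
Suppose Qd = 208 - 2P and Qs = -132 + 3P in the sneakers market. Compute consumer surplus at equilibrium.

Equilibrium: 208 - 2P = -132 + 3P gives P* = 68, Q* = 72.
Demand choke price (Qd = 0): P = 104.
CS = ½(104 − 68)(72) = 1296.

Consumer surplus = 1296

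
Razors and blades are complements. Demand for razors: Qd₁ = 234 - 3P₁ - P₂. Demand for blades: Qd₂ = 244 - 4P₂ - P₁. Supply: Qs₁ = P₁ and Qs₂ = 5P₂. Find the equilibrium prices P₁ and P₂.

P₁ = 53.2, P₂ = 21.2

Market 1: 234 - 3P₁ - P₂ = P₁ → 4P₁ + P₂ = 234.
Market 2: 9P₂ + P₁ = 244.
Eliminating P₂: 9×(1) − 1×(2) gives 35P₁ = 1862, so P₁ = 53.2.
Back-substitute into (2): P₂ = (244 − 1×53.2) / 9 = 21.2.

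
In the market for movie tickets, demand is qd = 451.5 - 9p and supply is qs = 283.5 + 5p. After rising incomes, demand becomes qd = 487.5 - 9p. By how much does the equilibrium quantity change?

Original equilibrium: p* = 12, q* = 343.5.
New equilibrium: 487.5 - 9p = 283.5 + 5p, so 204 = 14p and p' = 102/7; q' = 487.5 − 9(102/7) = 4989/14.
Change in quantity: 4989/14 − 343.5 = 90/7.

Δq = 90/7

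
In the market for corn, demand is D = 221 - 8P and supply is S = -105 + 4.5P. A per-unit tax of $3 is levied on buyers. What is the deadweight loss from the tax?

Pre-tax equilibrium: P* = 26.08, Q* = 12.36.
Tax on buyers shifts demand to D = 221 − 8(P + 3) = 197 - 8P.
197 - 8P = -105 + 4.5P gives seller price Ps = 24.16; buyers pay Pb = 24.16 + 3 = 27.16.
New quantity: Q = 221 − 8(27.16) = 3.72.
DWL = ½ × 3 × (12.36 − 3.72) = 12.96.

Deadweight loss = 12.96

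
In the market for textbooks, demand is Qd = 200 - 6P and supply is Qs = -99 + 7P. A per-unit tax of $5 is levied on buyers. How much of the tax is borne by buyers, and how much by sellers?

Pre-tax equilibrium: P* = 23, Q* = 62.
Tax on buyers shifts demand to Qd = 200 − 6(P + 5) = 170 - 6P.
170 - 6P = -99 + 7P gives seller price Ps = 269/13; buyers pay Pb = 269/13 + 5 = 334/13.
New quantity: Q = 200 − 6(334/13) = 596/13.
Buyer burden = 334/13 − 23 = 35/13; seller burden = 23 − 269/13 = 30/13.

Buyers bear 35/13, sellers bear 30/13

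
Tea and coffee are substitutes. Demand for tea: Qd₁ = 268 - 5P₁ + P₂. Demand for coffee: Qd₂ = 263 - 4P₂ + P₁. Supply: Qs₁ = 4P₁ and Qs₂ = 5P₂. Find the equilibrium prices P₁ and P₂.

Market 1: 268 - 5P₁ + P₂ = 4P₁ → 9P₁ - P₂ = 268.
Market 2: 9P₂ - P₁ = 263.
Eliminating P₂: 9×(1) + 1×(2) gives 80P₁ = 2675, so P₁ = 33.4375.
Back-substitute into (2): P₂ = (263 + 1×33.4375) / 9 = 32.9375.

P₁ = 33.4375, P₂ = 32.9375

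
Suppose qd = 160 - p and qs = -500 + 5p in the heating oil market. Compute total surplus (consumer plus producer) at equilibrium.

Equilibrium: 160 - p = -500 + 5p gives p* = 110, q* = 50.
Demand choke price: p = 160; supply starts at p = 100.
CS = ½(160 − 110)(50) = 1250; PS = ½(110 − 100)(50) = 250.

Total surplus = 1500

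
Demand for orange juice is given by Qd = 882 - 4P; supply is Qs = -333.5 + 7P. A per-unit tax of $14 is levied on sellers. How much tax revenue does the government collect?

Pre-tax equilibrium: P* = 110.5, Q* = 440.
Tax on sellers shifts supply to Qs = -333.5 + 7(P − 14) = -431.5 + 7P.
882 - 4P = -431.5 + 7P gives buyer price Pb = 2627/22; sellers receive Ps = 2627/22 − 14 = 2319/22.
New quantity: Q = 882 − 4(2627/22) = 4448/11.
Revenue = 14 × 4448/11 = 62272/11.

Tax revenue = 62272/11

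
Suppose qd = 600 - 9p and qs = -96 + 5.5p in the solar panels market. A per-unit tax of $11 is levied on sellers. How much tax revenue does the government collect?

Pre-tax equilibrium: p* = 48, q* = 168.
Tax on sellers shifts supply to qs = -96 + 5.5(p − 11) = -156.5 + 5.5p.
600 - 9p = -156.5 + 5.5p gives buyer price pb = 1513/29; sellers receive ps = 1513/29 − 11 = 1194/29.
New quantity: q = 600 − 9(1513/29) = 3783/29.
Revenue = 11 × 3783/29 = 41613/29.

Tax revenue = 41613/29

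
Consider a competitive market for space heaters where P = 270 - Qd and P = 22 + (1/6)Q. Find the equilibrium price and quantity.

Set the two price expressions equal: 270 - Q = 22 + (1/6)Q.
248 = (7/6)Q, so Q* = 1488/7.
P* = 270 − (1)(1488/7) = 402/7.

P* = 402/7, Q* = 1488/7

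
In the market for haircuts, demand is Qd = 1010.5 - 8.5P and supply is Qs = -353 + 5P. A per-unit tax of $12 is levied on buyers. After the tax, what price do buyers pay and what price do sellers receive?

Buyers pay 949/9, sellers receive 841/9

Pre-tax equilibrium: P* = 101, Q* = 152.
Tax on buyers shifts demand to Qd = 1010.5 − 8.5(P + 12) = 908.5 - 8.5P.
908.5 - 8.5P = -353 + 5P gives seller price Ps = 841/9; buyers pay Pb = 841/9 + 12 = 949/9.
New quantity: Q = 1010.5 − 8.5(949/9) = 1028/9.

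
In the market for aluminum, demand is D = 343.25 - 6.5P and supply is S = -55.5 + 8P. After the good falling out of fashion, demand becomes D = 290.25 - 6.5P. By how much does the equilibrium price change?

ΔP = -106/29

Original equilibrium: P* = 27.5, Q* = 164.5.
New equilibrium: 290.25 - 6.5P = -55.5 + 8P, so 345.75 = 14.5P and P' = 1383/58; Q' = 290.25 − 6.5(1383/58) = 7845/58.
Change in price: 1383/58 − 27.5 = -106/29.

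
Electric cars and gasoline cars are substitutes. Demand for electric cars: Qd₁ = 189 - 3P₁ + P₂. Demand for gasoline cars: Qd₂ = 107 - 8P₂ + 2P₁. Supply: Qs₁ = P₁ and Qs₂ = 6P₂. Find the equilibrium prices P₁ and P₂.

Market 1: 189 - 3P₁ + P₂ = P₁ → 4P₁ - P₂ = 189.
Market 2: 14P₂ - 2P₁ = 107.
Eliminating P₂: 14×(1) + 1×(2) gives 54P₁ = 2753, so P₁ = 2753/54.
Back-substitute into (2): P₂ = (107 + 2×2753/54) / 14 = 403/27.

P₁ = 2753/54, P₂ = 403/27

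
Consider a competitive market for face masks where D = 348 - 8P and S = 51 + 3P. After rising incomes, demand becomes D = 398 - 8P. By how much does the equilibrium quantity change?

ΔQ = 150/11

Original equilibrium: P* = 27, Q* = 132.
New equilibrium: 398 - 8P = 51 + 3P, so 347 = 11P and P' = 347/11; Q' = 398 − 8(347/11) = 1602/11.
Change in quantity: 1602/11 − 132 = 150/11.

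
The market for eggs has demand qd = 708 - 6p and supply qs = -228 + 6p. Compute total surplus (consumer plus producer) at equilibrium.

Total surplus = 9600

Equilibrium: 708 - 6p = -228 + 6p gives p* = 78, q* = 240.
Demand choke price: p = 118; supply starts at p = 38.
CS = ½(118 − 78)(240) = 4800; PS = ½(78 − 38)(240) = 4800.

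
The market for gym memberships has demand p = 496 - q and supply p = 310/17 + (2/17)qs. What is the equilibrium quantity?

q* = 8122/19

Set the two price expressions equal: 496 - q = 310/17 + (2/17)q.
8122/17 = (19/17)q, so q* = 8122/19.
p* = 496 − (1)(8122/19) = 1302/19.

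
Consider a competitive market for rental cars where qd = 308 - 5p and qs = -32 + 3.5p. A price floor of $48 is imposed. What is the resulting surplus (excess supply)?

Surplus = 68

Equilibrium price would be p* = 40, so the floor at 48 binds.
At p = 48: qd = 68, qs = 136.
Surplus = 136 − 68 = 68.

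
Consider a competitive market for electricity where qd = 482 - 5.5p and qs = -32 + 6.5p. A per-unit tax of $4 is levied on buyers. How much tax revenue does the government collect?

Pre-tax equilibrium: p* = 257/6, q* = 2957/12.
Tax on buyers shifts demand to qd = 482 − 5.5(p + 4) = 460 - 5.5p.
460 - 5.5p = -32 + 6.5p gives seller price ps = 41; buyers pay pb = 41 + 4 = 45.
New quantity: q = 482 − 5.5(45) = 234.5.
Revenue = 4 × 234.5 = 938.

Tax revenue = 938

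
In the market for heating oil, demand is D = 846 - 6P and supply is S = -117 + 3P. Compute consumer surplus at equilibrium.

Consumer surplus = 3468

Equilibrium: 846 - 6P = -117 + 3P gives P* = 107, Q* = 204.
Demand choke price (D = 0): P = 141.
CS = ½(141 − 107)(204) = 3468.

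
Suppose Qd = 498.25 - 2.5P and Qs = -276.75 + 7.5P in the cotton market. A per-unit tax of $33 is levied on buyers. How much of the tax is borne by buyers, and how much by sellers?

Buyers bear $24.75, sellers bear $8.25

Pre-tax equilibrium: P* = 77.5, Q* = 304.5.
Tax on buyers shifts demand to Qd = 498.25 − 2.5(P + 33) = 415.75 - 2.5P.
415.75 - 2.5P = -276.75 + 7.5P gives seller price Ps = 69.25; buyers pay Pb = 69.25 + 33 = 102.25.
New quantity: Q = 498.25 − 2.5(102.25) = 242.625.
Buyer burden = 102.25 − 77.5 = 24.75; seller burden = 77.5 − 69.25 = 8.25.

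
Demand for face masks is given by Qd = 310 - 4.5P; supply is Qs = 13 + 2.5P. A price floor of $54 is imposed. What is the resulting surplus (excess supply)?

Equilibrium price would be P* = 297/7, so the floor at 54 binds.
At P = 54: Qd = 67, Qs = 148.
Surplus = 148 − 67 = 81.

Surplus = 81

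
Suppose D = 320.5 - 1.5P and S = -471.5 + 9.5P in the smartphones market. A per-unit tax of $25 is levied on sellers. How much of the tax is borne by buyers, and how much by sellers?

Buyers bear 475/22, sellers bear 75/22

Pre-tax equilibrium: P* = 72, Q* = 212.5.
Tax on sellers shifts supply to S = -471.5 + 9.5(P − 25) = -709 + 9.5P.
320.5 - 1.5P = -709 + 9.5P gives buyer price Pb = 2059/22; sellers receive Ps = 2059/22 − 25 = 1509/22.
New quantity: Q = 320.5 − 1.5(2059/22) = 7925/44.
Buyer burden = 2059/22 − 72 = 475/22; seller burden = 72 − 1509/22 = 75/22.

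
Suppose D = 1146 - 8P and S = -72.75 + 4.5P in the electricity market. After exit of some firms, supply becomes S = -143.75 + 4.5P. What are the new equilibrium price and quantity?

Original equilibrium: P* = 97.5, Q* = 366.
New equilibrium: 1146 - 8P = -143.75 + 4.5P, so 1289.75 = 12.5P and P' = 103.18; Q' = 1146 − 8(103.18) = 320.56.

P' = 103.18, Q' = 320.56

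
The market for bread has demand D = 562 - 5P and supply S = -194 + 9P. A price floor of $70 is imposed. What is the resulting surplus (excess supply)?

Equilibrium price would be P* = 54, so the floor at 70 binds.
At P = 70: D = 212, S = 436.
Surplus = 436 − 212 = 224.

Surplus = 224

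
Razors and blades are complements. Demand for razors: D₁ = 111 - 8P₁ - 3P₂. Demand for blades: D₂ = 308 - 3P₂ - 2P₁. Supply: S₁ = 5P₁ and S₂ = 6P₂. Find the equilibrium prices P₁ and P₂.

Market 1: 111 - 8P₁ - 3P₂ = 5P₁ → 13P₁ + 3P₂ = 111.
Market 2: 9P₂ + 2P₁ = 308.
Eliminating P₂: 9×(1) − 3×(2) gives 111P₁ = 75, so P₁ = 25/37.
Back-substitute into (2): P₂ = (308 − 2×25/37) / 9 = 3782/111.

P₁ = 25/37, P₂ = 3782/111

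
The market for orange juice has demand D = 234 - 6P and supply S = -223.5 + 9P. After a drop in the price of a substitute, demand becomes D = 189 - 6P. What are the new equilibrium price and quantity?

P' = 27.5, Q' = 24

Original equilibrium: P* = 30.5, Q* = 51.
New equilibrium: 189 - 6P = -223.5 + 9P, so 412.5 = 15P and P' = 27.5; Q' = 189 − 6(27.5) = 24.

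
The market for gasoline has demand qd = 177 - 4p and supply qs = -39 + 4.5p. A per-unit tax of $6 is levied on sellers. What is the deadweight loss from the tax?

Deadweight loss = 648/17

Pre-tax equilibrium: p* = 432/17, q* = 1281/17.
Tax on sellers shifts supply to qs = -39 + 4.5(p − 6) = -66 + 4.5p.
177 - 4p = -66 + 4.5p gives buyer price pb = 486/17; sellers receive ps = 486/17 − 6 = 384/17.
New quantity: q = 177 − 4(486/17) = 1065/17.
DWL = ½ × 6 × (1281/17 − 1065/17) = 648/17.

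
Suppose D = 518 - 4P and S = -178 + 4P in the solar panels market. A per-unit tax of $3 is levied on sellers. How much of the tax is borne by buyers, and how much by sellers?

Buyers bear $1.5, sellers bear $1.5

Pre-tax equilibrium: P* = 87, Q* = 170.
Tax on sellers shifts supply to S = -178 + 4(P − 3) = -190 + 4P.
518 - 4P = -190 + 4P gives buyer price Pb = 88.5; sellers receive Ps = 88.5 − 3 = 85.5.
New quantity: Q = 518 − 4(88.5) = 164.
Buyer burden = 88.5 − 87 = 1.5; seller burden = 87 − 85.5 = 1.5.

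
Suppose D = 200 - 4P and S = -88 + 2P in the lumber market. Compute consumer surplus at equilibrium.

Equilibrium: 200 - 4P = -88 + 2P gives P* = 48, Q* = 8.
Demand choke price (D = 0): P = 50.
CS = ½(50 − 48)(8) = 8.

Consumer surplus = 8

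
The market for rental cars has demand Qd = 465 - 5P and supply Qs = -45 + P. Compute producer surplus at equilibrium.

Equilibrium: 465 - 5P = -45 + P gives P* = 85, Q* = 40.
Supply starts at P = 45 (where Qs = 0).
PS = ½(85 − 45)(40) = 800.

Producer surplus = 800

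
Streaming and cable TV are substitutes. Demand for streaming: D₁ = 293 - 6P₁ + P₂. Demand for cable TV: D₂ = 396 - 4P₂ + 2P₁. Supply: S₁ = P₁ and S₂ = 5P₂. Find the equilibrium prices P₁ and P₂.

Market 1: 293 - 6P₁ + P₂ = P₁ → 7P₁ - P₂ = 293.
Market 2: 9P₂ - 2P₁ = 396.
Eliminating P₂: 9×(1) + 1×(2) gives 61P₁ = 3033, so P₁ = 3033/61.
Back-substitute into (2): P₂ = (396 + 2×3033/61) / 9 = 3358/61.

P₁ = 3033/61, P₂ = 3358/61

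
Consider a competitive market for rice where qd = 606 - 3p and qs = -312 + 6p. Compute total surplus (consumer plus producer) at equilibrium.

Equilibrium: 606 - 3p = -312 + 6p gives p* = 102, q* = 300.
Demand choke price: p = 202; supply starts at p = 52.
CS = ½(202 − 102)(300) = 15000; PS = ½(102 − 52)(300) = 7500.

Total surplus = 22500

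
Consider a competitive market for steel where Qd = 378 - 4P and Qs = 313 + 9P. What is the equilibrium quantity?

Set Qd = Qs: 378 - 4P = 313 + 9P.
65 = 13P, so P* = 5.
Q* = 378 − 4(5) = 358.

Q* = 358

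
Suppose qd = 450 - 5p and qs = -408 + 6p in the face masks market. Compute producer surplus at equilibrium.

Producer surplus = 300

Equilibrium: 450 - 5p = -408 + 6p gives p* = 78, q* = 60.
Supply starts at p = 68 (where qs = 0).
PS = ½(78 − 68)(60) = 300.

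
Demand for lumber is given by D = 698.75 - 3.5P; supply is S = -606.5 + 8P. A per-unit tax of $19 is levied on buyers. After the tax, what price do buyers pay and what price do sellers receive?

Buyers pay 5829/46, sellers receive 4955/46

Pre-tax equilibrium: P* = 113.5, Q* = 301.5.
Tax on buyers shifts demand to D = 698.75 − 3.5(P + 19) = 632.25 - 3.5P.
632.25 - 3.5P = -606.5 + 8P gives seller price Ps = 4955/46; buyers pay Pb = 4955/46 + 19 = 5829/46.
New quantity: Q = 698.75 − 3.5(5829/46) = 11741/46.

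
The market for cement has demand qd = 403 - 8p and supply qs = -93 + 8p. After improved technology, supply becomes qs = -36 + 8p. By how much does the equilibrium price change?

Original equilibrium: p* = 31, q* = 155.
New equilibrium: 403 - 8p = -36 + 8p, so 439 = 16p and p' = 27.4375; q' = 403 − 8(27.4375) = 183.5.
Change in price: 27.4375 − 31 = -3.5625.

Δp = -3.5625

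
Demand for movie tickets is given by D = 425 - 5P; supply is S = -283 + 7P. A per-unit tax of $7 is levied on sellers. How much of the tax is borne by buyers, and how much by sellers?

Pre-tax equilibrium: P* = 59, Q* = 130.
Tax on sellers shifts supply to S = -283 + 7(P − 7) = -332 + 7P.
425 - 5P = -332 + 7P gives buyer price Pb = 757/12; sellers receive Ps = 757/12 − 7 = 673/12.
New quantity: Q = 425 − 5(757/12) = 1315/12.
Buyer burden = 757/12 − 59 = 49/12; seller burden = 59 − 673/12 = 35/12.

Buyers bear 49/12, sellers bear 35/12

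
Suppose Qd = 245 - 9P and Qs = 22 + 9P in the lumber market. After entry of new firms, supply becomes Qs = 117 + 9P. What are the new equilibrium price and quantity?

Original equilibrium: P* = 223/18, Q* = 133.5.
New equilibrium: 245 - 9P = 117 + 9P, so 128 = 18P and P' = 64/9; Q' = 245 − 9(64/9) = 181.

P' = 64/9, Q' = 181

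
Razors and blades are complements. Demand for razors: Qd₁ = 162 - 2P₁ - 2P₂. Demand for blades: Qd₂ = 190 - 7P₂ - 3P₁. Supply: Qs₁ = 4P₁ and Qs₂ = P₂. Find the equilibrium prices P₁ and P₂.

Market 1: 162 - 2P₁ - 2P₂ = 4P₁ → 6P₁ + 2P₂ = 162.
Market 2: 8P₂ + 3P₁ = 190.
Eliminating P₂: 8×(1) − 2×(2) gives 42P₁ = 916, so P₁ = 458/21.
Back-substitute into (2): P₂ = (190 − 3×458/21) / 8 = 109/7.

P₁ = 458/21, P₂ = 109/7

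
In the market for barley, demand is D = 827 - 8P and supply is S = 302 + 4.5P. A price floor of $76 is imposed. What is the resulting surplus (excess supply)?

Equilibrium price would be P* = 42, so the floor at 76 binds.
At P = 76: D = 219, S = 644.
Surplus = 644 − 219 = 425.

Surplus = 425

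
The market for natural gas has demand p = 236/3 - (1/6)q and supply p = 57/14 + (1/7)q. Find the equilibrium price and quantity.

p* = 38.5, q* = 241

Set the two price expressions equal: 236/3 - (1/6)q = 57/14 + (1/7)q.
3133/42 = (13/42)q, so q* = 241.
p* = 236/3 − (1/6)(241) = 38.5.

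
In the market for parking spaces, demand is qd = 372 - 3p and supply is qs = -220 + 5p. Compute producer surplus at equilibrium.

Producer surplus = 2250

Equilibrium: 372 - 3p = -220 + 5p gives p* = 74, q* = 150.
Supply starts at p = 44 (where qs = 0).
PS = ½(74 − 44)(150) = 2250.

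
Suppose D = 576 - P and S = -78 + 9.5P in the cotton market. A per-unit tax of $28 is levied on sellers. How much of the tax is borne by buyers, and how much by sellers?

Pre-tax equilibrium: P* = 436/7, Q* = 3596/7.
Tax on sellers shifts supply to S = -78 + 9.5(P − 28) = -344 + 9.5P.
576 - P = -344 + 9.5P gives buyer price Pb = 1840/21; sellers receive Ps = 1840/21 − 28 = 1252/21.
New quantity: Q = 576 − 1(1840/21) = 10256/21.
Buyer burden = 1840/21 − 436/7 = 76/3; seller burden = 436/7 − 1252/21 = 8/3.

Buyers bear 76/3, sellers bear 8/3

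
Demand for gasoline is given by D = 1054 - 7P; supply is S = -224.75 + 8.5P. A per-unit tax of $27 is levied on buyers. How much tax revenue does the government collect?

Pre-tax equilibrium: P* = 82.5, Q* = 476.5.
Tax on buyers shifts demand to D = 1054 − 7(P + 27) = 865 - 7P.
865 - 7P = -224.75 + 8.5P gives seller price Ps = 4359/62; buyers pay Pb = 4359/62 + 27 = 6033/62.
New quantity: Q = 1054 − 7(6033/62) = 23117/62.
Revenue = 27 × 23117/62 = 624159/62.

Tax revenue = 624159/62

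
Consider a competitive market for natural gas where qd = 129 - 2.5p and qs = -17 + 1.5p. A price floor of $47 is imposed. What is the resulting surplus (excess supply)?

Surplus = 42

Equilibrium price would be p* = 36.5, so the floor at 47 binds.
At p = 47: qd = 11.5, qs = 53.5.
Surplus = 53.5 − 11.5 = 42.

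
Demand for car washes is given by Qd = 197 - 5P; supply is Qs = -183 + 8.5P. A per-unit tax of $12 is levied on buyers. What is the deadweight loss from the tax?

Pre-tax equilibrium: P* = 760/27, Q* = 1519/27.
Tax on buyers shifts demand to Qd = 197 − 5(P + 12) = 137 - 5P.
137 - 5P = -183 + 8.5P gives seller price Ps = 640/27; buyers pay Pb = 640/27 + 12 = 964/27.
New quantity: Q = 197 − 5(964/27) = 499/27.
DWL = ½ × 12 × (1519/27 − 499/27) = 680/3.

Deadweight loss = 680/3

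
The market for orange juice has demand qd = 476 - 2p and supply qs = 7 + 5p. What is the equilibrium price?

p* = 67

Set qd = qs: 476 - 2p = 7 + 5p.
469 = 7p, so p* = 67.
q* = 476 − 2(67) = 342.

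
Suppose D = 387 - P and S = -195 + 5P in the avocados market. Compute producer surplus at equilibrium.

Equilibrium: 387 - P = -195 + 5P gives P* = 97, Q* = 290.
Supply starts at P = 39 (where S = 0).
PS = ½(97 − 39)(290) = 8410.

Producer surplus = 8410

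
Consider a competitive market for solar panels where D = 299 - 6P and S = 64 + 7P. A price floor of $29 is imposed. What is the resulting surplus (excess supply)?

Surplus = 142

Equilibrium price would be P* = 235/13, so the floor at 29 binds.
At P = 29: D = 125, S = 267.
Surplus = 267 − 125 = 142.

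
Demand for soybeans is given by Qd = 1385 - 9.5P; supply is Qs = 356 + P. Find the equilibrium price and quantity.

P* = 98, Q* = 454

Set Qd = Qs: 1385 - 9.5P = 356 + P.
1029 = 10.5P, so P* = 98.
Q* = 1385 − 9.5(98) = 454.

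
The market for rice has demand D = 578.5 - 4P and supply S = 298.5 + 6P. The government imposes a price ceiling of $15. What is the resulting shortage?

Shortage = 130

Equilibrium price would be P* = 28, so the ceiling at 15 binds.
At P = 15: D = 578.5 − 4(15) = 518.5, S = 298.5 + 6(15) = 388.5.
Shortage = 518.5 − 388.5 = 130.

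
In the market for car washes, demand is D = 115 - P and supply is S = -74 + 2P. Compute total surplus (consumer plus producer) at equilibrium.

Equilibrium: 115 - P = -74 + 2P gives P* = 63, Q* = 52.
Demand choke price: P = 115; supply starts at P = 37.
CS = ½(115 − 63)(52) = 1352; PS = ½(63 − 37)(52) = 676.

Total surplus = 2028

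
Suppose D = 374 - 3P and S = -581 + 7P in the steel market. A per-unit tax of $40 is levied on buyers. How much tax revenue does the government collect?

Pre-tax equilibrium: P* = 95.5, Q* = 87.5.
Tax on buyers shifts demand to D = 374 − 3(P + 40) = 254 - 3P.
254 - 3P = -581 + 7P gives seller price Ps = 83.5; buyers pay Pb = 83.5 + 40 = 123.5.
New quantity: Q = 374 − 3(123.5) = 3.5.
Revenue = 40 × 3.5 = 140.

Tax revenue = 140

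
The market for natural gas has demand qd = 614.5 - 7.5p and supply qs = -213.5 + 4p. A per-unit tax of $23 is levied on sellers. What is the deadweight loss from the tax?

Deadweight loss = 690

Pre-tax equilibrium: p* = 72, q* = 74.5.
Tax on sellers shifts supply to qs = -213.5 + 4(p − 23) = -305.5 + 4p.
614.5 - 7.5p = -305.5 + 4p gives buyer price pb = 80; sellers receive ps = 80 − 23 = 57.
New quantity: q = 614.5 − 7.5(80) = 14.5.
DWL = ½ × 23 × (74.5 − 14.5) = 690.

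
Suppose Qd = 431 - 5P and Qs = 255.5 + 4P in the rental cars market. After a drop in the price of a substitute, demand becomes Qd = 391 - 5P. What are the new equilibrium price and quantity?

P' = 271/18, Q' = 5683/18

Original equilibrium: P* = 19.5, Q* = 333.5.
New equilibrium: 391 - 5P = 255.5 + 4P, so 135.5 = 9P and P' = 271/18; Q' = 391 − 5(271/18) = 5683/18.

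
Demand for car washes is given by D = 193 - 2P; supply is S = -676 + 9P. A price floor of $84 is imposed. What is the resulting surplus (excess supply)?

Surplus = 55

Equilibrium price would be P* = 79, so the floor at 84 binds.
At P = 84: D = 25, S = 80.
Surplus = 80 − 25 = 55.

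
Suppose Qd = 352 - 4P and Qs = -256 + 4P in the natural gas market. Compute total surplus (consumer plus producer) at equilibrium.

Total surplus = 576

Equilibrium: 352 - 4P = -256 + 4P gives P* = 76, Q* = 48.
Demand choke price: P = 88; supply starts at P = 64.
CS = ½(88 − 76)(48) = 288; PS = ½(76 − 64)(48) = 288.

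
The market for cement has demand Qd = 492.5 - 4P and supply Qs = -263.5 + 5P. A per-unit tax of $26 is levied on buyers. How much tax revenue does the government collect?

Pre-tax equilibrium: P* = 84, Q* = 156.5.
Tax on buyers shifts demand to Qd = 492.5 − 4(P + 26) = 388.5 - 4P.
388.5 - 4P = -263.5 + 5P gives seller price Ps = 652/9; buyers pay Pb = 652/9 + 26 = 886/9.
New quantity: Q = 492.5 − 4(886/9) = 1777/18.
Revenue = 26 × 1777/18 = 23101/9.

Tax revenue = 23101/9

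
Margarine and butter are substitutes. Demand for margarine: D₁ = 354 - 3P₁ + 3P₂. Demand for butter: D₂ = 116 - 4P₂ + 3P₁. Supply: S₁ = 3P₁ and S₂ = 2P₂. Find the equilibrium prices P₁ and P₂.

P₁ = 824/9, P₂ = 586/9

Market 1: 354 - 3P₁ + 3P₂ = 3P₁ → 6P₁ - 3P₂ = 354.
Market 2: 6P₂ - 3P₁ = 116.
Eliminating P₂: 6×(1) + 3×(2) gives 27P₁ = 2472, so P₁ = 824/9.
Back-substitute into (2): P₂ = (116 + 3×824/9) / 6 = 586/9.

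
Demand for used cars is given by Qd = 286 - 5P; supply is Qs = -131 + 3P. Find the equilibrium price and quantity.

P* = 52.125, Q* = 25.375

Set Qd = Qs: 286 - 5P = -131 + 3P.
417 = 8P, so P* = 52.125.
Q* = 286 − 5(52.125) = 25.375.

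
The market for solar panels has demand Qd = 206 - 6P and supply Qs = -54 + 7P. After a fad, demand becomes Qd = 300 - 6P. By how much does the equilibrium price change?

ΔP = 94/13

Original equilibrium: P* = 20, Q* = 86.
New equilibrium: 300 - 6P = -54 + 7P, so 354 = 13P and P' = 354/13; Q' = 300 − 6(354/13) = 1776/13.
Change in price: 354/13 − 20 = 94/13.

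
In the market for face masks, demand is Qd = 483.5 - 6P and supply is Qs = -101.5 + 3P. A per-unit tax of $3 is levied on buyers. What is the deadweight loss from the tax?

Pre-tax equilibrium: P* = 65, Q* = 93.5.
Tax on buyers shifts demand to Qd = 483.5 − 6(P + 3) = 465.5 - 6P.
465.5 - 6P = -101.5 + 3P gives seller price Ps = 63; buyers pay Pb = 63 + 3 = 66.
New quantity: Q = 483.5 − 6(66) = 87.5.
DWL = ½ × 3 × (93.5 − 87.5) = 9.

Deadweight loss = 9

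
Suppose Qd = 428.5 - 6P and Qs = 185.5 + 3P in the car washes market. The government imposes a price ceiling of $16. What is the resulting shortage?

Equilibrium price would be P* = 27, so the ceiling at 16 binds.
At P = 16: Qd = 428.5 − 6(16) = 332.5, Qs = 185.5 + 3(16) = 233.5.
Shortage = 332.5 − 233.5 = 99.

Shortage = 99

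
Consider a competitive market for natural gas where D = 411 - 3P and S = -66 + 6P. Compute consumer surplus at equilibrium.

Consumer surplus = 10584

Equilibrium: 411 - 3P = -66 + 6P gives P* = 53, Q* = 252.
Demand choke price (D = 0): P = 137.
CS = ½(137 − 53)(252) = 10584.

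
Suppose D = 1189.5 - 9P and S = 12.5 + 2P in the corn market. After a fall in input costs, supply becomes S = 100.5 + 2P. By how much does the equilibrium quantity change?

Original equilibrium: P* = 107, Q* = 226.5.
New equilibrium: 1189.5 - 9P = 100.5 + 2P, so 1089 = 11P and P' = 99; Q' = 1189.5 − 9(99) = 298.5.
Change in quantity: 298.5 − 226.5 = 72.

ΔQ = 72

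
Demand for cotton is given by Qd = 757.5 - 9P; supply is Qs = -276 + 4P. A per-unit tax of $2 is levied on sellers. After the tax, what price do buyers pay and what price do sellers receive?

Pre-tax equilibrium: P* = 79.5, Q* = 42.
Tax on sellers shifts supply to Qs = -276 + 4(P − 2) = -284 + 4P.
757.5 - 9P = -284 + 4P gives buyer price Pb = 2083/26; sellers receive Ps = 2083/26 − 2 = 2031/26.
New quantity: Q = 757.5 − 9(2083/26) = 474/13.

Buyers pay 2083/26, sellers receive 2031/26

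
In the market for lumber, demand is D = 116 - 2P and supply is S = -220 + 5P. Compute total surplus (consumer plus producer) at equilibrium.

Equilibrium: 116 - 2P = -220 + 5P gives P* = 48, Q* = 20.
Demand choke price: P = 58; supply starts at P = 44.
CS = ½(58 − 48)(20) = 100; PS = ½(48 − 44)(20) = 40.

Total surplus = 140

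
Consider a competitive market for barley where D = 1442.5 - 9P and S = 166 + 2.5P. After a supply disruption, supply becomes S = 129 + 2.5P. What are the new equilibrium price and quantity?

P' = 2627/23, Q' = 19069/46

Original equilibrium: P* = 111, Q* = 443.5.
New equilibrium: 1442.5 - 9P = 129 + 2.5P, so 1313.5 = 11.5P and P' = 2627/23; Q' = 1442.5 − 9(2627/23) = 19069/46.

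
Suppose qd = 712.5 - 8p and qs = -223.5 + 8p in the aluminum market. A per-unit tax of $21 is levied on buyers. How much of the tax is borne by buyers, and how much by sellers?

Buyers bear $10.5, sellers bear $10.5

Pre-tax equilibrium: p* = 58.5, q* = 244.5.
Tax on buyers shifts demand to qd = 712.5 − 8(p + 21) = 544.5 - 8p.
544.5 - 8p = -223.5 + 8p gives seller price ps = 48; buyers pay pb = 48 + 21 = 69.
New quantity: q = 712.5 − 8(69) = 160.5.
Buyer burden = 69 − 58.5 = 10.5; seller burden = 58.5 − 48 = 10.5.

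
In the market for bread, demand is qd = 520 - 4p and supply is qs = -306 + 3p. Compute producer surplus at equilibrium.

Producer surplus = 384

Equilibrium: 520 - 4p = -306 + 3p gives p* = 118, q* = 48.
Supply starts at p = 102 (where qs = 0).
PS = ½(118 − 102)(48) = 384.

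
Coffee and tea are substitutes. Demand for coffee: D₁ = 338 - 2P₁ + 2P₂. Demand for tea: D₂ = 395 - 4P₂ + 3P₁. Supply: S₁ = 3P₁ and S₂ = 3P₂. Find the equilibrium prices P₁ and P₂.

P₁ = 3156/29, P₂ = 2989/29

Market 1: 338 - 2P₁ + 2P₂ = 3P₁ → 5P₁ - 2P₂ = 338.
Market 2: 7P₂ - 3P₁ = 395.
Eliminating P₂: 7×(1) + 2×(2) gives 29P₁ = 3156, so P₁ = 3156/29.
Back-substitute into (2): P₂ = (395 + 3×3156/29) / 7 = 2989/29.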